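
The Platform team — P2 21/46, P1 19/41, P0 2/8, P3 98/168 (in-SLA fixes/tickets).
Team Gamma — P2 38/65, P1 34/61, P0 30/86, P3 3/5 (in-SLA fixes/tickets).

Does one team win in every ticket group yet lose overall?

P2: the Platform team 21/46 = 45.7%, Team Gamma 38/65 = 58.5% → Team Gamma
P1: the Platform team 19/41 = 46.3%, Team Gamma 34/61 = 55.7% → Team Gamma
P0: the Platform team 2/8 = 25.0%, Team Gamma 30/86 = 34.9% → Team Gamma
P3: the Platform team 98/168 = 58.3%, Team Gamma 3/5 = 60.0% → Team Gamma
Overall: the Platform team 140/263 = 53.2%, Team Gamma 105/217 = 48.4% → the Platform team
Team Gamma wins each ticket group but the Platform team wins overall — the comparison reverses. Team Gamma's tickets skew toward P0, which has a lower base rate.

Yes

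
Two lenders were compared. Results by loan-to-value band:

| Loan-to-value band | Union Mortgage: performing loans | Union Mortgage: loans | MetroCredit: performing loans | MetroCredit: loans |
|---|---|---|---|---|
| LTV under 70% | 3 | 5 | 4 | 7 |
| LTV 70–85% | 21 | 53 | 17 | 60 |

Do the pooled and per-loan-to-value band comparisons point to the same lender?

Yes

LTV under 70%: Union Mortgage 3/5 = 60.0%, MetroCredit 4/7 = 57.1% → Union Mortgage
LTV 70–85%: Union Mortgage 21/53 = 39.6%, MetroCredit 17/60 = 28.3% → Union Mortgage
Overall: Union Mortgage 24/58 = 41.4%, MetroCredit 21/67 = 31.3% → Union Mortgage
Union Mortgage wins overall and in every loan-to-value group — no reversal.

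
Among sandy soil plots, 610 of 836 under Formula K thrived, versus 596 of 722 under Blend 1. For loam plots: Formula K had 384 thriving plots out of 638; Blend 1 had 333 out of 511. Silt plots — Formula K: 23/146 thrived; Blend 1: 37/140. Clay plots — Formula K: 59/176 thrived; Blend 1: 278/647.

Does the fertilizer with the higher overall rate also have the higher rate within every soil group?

Sandy soil: Formula K 610/836 = 73.0%, Blend 1 596/722 = 82.5% → Blend 1
Loam: Formula K 384/638 = 60.2%, Blend 1 333/511 = 65.2% → Blend 1
Silt: Formula K 23/146 = 15.8%, Blend 1 37/140 = 26.4% → Blend 1
Clay: Formula K 59/176 = 33.5%, Blend 1 278/647 = 43.0% → Blend 1
Overall: Formula K 1076/1796 = 59.9%, Blend 1 1244/2020 = 61.6% → Blend 1
Blend 1 wins overall and in every soil group — no reversal.

Yes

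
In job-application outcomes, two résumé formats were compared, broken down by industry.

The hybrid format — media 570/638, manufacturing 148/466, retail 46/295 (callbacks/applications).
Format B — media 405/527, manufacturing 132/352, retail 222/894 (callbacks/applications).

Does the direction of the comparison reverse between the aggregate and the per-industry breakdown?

Media: the hybrid format 570/638 = 89.3%, Format B 405/527 = 76.9% → the hybrid format
Manufacturing: the hybrid format 148/466 = 31.8%, Format B 132/352 = 37.5% → Format B
Retail: the hybrid format 46/295 = 15.6%, Format B 222/894 = 24.8% → Format B
Overall: the hybrid format 764/1399 = 54.6%, Format B 759/1773 = 42.8% → the hybrid format
Neither sweeps: the hybrid format wins 1 of 3 groups, Format B wins 2. The hybrid format wins overall but not every group — no Simpson reversal.

No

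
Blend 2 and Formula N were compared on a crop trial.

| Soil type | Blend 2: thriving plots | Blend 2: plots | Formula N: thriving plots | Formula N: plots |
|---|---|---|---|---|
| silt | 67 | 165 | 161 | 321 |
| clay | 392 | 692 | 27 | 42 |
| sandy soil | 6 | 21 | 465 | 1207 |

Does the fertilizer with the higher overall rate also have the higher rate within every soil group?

Silt: Blend 2 67/165 = 40.6%, Formula N 161/321 = 50.2% → Formula N
Clay: Blend 2 392/692 = 56.6%, Formula N 27/42 = 64.3% → Formula N
Sandy soil: Blend 2 6/21 = 28.6%, Formula N 465/1207 = 38.5% → Formula N
Overall: Blend 2 465/878 = 53.0%, Formula N 653/1570 = 41.6% → Blend 2
Formula N wins each soil group but Blend 2 wins overall — the comparison reverses. Formula N's plots skew toward sandy soil, which has a lower base rate.

No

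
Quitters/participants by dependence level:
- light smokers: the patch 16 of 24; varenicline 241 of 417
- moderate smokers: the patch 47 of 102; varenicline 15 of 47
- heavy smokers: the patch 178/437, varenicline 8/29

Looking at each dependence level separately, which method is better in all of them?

the patch

Light smokers: the patch 16/24 = 66.7%, varenicline 241/417 = 57.8% → the patch
Moderate smokers: the patch 47/102 = 46.1%, varenicline 15/47 = 31.9% → the patch
Heavy smokers: the patch 178/437 = 40.7%, varenicline 8/29 = 27.6% → the patch
The patch has the higher rate in all 3 groups.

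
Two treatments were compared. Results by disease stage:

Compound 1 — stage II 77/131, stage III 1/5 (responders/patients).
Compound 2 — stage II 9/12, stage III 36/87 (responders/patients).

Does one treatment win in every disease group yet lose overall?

Yes

Stage II: Compound 1 77/131 = 58.8%, Compound 2 9/12 = 75.0% → Compound 2
Stage III: Compound 1 1/5 = 20.0%, Compound 2 36/87 = 41.4% → Compound 2
Overall: Compound 1 78/136 = 57.4%, Compound 2 45/99 = 45.5% → Compound 1
Compound 2 wins each disease group but Compound 1 wins overall — the comparison reverses. Compound 2's patients skew toward stage III, which has a lower base rate.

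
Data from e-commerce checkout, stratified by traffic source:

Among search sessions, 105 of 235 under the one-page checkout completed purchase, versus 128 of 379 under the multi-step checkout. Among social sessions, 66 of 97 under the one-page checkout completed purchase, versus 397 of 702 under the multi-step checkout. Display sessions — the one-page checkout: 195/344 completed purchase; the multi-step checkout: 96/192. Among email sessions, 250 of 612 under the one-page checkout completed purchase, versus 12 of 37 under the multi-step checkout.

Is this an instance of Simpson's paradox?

Search: the one-page checkout 105/235 = 44.7%, the multi-step checkout 128/379 = 33.8% → the one-page checkout
Social: the one-page checkout 66/97 = 68.0%, the multi-step checkout 397/702 = 56.6% → the one-page checkout
Display: the one-page checkout 195/344 = 56.7%, the multi-step checkout 96/192 = 50.0% → the one-page checkout
Email: the one-page checkout 250/612 = 40.8%, the multi-step checkout 12/37 = 32.4% → the one-page checkout
Overall: the one-page checkout 616/1288 = 47.8%, the multi-step checkout 633/1310 = 48.3% → the multi-step checkout
The one-page checkout wins each traffic group but the multi-step checkout wins overall — the comparison reverses. The one-page checkout's sessions skew toward email, which has a lower base rate.

Yes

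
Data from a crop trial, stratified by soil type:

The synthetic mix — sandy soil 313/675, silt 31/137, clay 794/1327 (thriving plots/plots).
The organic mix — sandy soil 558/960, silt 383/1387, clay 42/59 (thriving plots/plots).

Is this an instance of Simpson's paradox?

Sandy soil: the synthetic mix 313/675 = 46.4%, the organic mix 558/960 = 58.1% → the organic mix
Silt: the synthetic mix 31/137 = 22.6%, the organic mix 383/1387 = 27.6% → the organic mix
Clay: the synthetic mix 794/1327 = 59.8%, the organic mix 42/59 = 71.2% → the organic mix
Overall: the synthetic mix 1138/2139 = 53.2%, the organic mix 983/2406 = 40.9% → the synthetic mix
The organic mix wins each soil group but the synthetic mix wins overall — the comparison reverses. The organic mix's plots skew toward silt, which has a lower base rate.

Yes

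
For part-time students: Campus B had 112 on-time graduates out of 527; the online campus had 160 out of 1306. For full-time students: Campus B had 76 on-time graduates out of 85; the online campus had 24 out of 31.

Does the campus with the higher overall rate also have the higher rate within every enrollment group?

Part-time: Campus B 112/527 = 21.3%, the online campus 160/1306 = 12.3% → Campus B
Full-time: Campus B 76/85 = 89.4%, the online campus 24/31 = 77.4% → Campus B
Overall: Campus B 188/612 = 30.7%, the online campus 184/1337 = 13.8% → Campus B
Campus B wins overall and in every enrollment group — no reversal.

Yes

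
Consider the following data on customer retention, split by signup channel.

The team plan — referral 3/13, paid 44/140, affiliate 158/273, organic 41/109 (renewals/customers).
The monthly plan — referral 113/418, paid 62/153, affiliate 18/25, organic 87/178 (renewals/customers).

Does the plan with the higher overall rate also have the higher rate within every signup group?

No

Referral: the team plan 3/13 = 23.1%, the monthly plan 113/418 = 27.0% → the monthly plan
Paid: the team plan 44/140 = 31.4%, the monthly plan 62/153 = 40.5% → the monthly plan
Affiliate: the team plan 158/273 = 57.9%, the monthly plan 18/25 = 72.0% → the monthly plan
Organic: the team plan 41/109 = 37.6%, the monthly plan 87/178 = 48.9% → the monthly plan
Overall: the team plan 246/535 = 46.0%, the monthly plan 280/774 = 36.2% → the team plan
The monthly plan wins each signup group but the team plan wins overall — the comparison reverses. The monthly plan's customers skew toward referral, which has a lower base rate.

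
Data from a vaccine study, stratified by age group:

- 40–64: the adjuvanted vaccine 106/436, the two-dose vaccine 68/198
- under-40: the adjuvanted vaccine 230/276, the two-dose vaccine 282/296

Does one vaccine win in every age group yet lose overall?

No

40–64: the adjuvanted vaccine 106/436 = 24.3%, the two-dose vaccine 68/198 = 34.3% → the two-dose vaccine
Under-40: the adjuvanted vaccine 230/276 = 83.3%, the two-dose vaccine 282/296 = 95.3% → the two-dose vaccine
Overall: the adjuvanted vaccine 336/712 = 47.2%, the two-dose vaccine 350/494 = 70.9% → the two-dose vaccine
The two-dose vaccine wins overall and in every age group — no reversal.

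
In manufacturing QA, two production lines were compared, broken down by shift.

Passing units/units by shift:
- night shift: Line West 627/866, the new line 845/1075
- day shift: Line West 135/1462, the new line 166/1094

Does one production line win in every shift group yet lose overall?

No

Night shift: Line West 627/866 = 72.4%, the new line 845/1075 = 78.6% → the new line
Day shift: Line West 135/1462 = 9.2%, the new line 166/1094 = 15.2% → the new line
Overall: Line West 762/2328 = 32.7%, the new line 1011/2169 = 46.6% → the new line
The new line wins overall and in every shift group — no reversal.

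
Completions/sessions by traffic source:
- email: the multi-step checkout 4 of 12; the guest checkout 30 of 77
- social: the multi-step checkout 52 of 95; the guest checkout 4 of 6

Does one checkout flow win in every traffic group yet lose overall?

Email: the multi-step checkout 4/12 = 33.3%, the guest checkout 30/77 = 39.0% → the guest checkout
Social: the multi-step checkout 52/95 = 54.7%, the guest checkout 4/6 = 66.7% → the guest checkout
Overall: the multi-step checkout 56/107 = 52.3%, the guest checkout 34/83 = 41.0% → the multi-step checkout
The guest checkout wins each traffic group but the multi-step checkout wins overall — the comparison reverses. The guest checkout's sessions skew toward email, which has a lower base rate.

Yes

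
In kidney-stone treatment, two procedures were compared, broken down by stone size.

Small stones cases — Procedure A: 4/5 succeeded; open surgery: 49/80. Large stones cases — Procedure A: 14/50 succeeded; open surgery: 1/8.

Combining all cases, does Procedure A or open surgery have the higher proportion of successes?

open surgery

Small stones: Procedure A 4/5 = 80.0%, open surgery 49/80 = 61.2% → Procedure A
Large stones: Procedure A 14/50 = 28.0%, open surgery 1/8 = 12.5% → Procedure A
Overall: Procedure A 18/55 = 32.7%, open surgery 50/88 = 56.8% → open surgery
(Procedure A wins every stone group but open surgery wins overall — Procedure A's cases skew toward the low-rate large stones group.)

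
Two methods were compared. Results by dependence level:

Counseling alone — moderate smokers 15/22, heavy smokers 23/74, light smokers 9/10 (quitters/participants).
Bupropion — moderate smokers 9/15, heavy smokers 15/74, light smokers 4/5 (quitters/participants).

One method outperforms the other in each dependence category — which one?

counseling alone

Moderate smokers: counseling alone 15/22 = 68.2%, bupropion 9/15 = 60.0% → counseling alone
Heavy smokers: counseling alone 23/74 = 31.1%, bupropion 15/74 = 20.3% → counseling alone
Light smokers: counseling alone 9/10 = 90.0%, bupropion 4/5 = 80.0% → counseling alone
Counseling alone has the higher rate in all 3 groups.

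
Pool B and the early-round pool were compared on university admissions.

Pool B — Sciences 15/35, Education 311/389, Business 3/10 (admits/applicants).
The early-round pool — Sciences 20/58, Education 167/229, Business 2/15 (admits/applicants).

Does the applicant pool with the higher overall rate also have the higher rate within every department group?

Yes

Sciences: Pool B 15/35 = 42.9%, the early-round pool 20/58 = 34.5% → Pool B
Education: Pool B 311/389 = 79.9%, the early-round pool 167/229 = 72.9% → Pool B
Business: Pool B 3/10 = 30.0%, the early-round pool 2/15 = 13.3% → Pool B
Overall: Pool B 329/434 = 75.8%, the early-round pool 189/302 = 62.6% → Pool B
Pool B wins overall and in every department group — no reversal.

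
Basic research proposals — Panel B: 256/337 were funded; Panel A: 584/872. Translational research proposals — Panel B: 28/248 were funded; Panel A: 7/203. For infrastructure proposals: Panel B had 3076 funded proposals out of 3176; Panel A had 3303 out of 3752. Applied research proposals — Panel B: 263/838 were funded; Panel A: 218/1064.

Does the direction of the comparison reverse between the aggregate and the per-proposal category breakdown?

No

Basic research: Panel B 256/337 = 76.0%, Panel A 584/872 = 67.0% → Panel B
Translational research: Panel B 28/248 = 11.3%, Panel A 7/203 = 3.4% → Panel B
Infrastructure: Panel B 3076/3176 = 96.9%, Panel A 3303/3752 = 88.0% → Panel B
Applied research: Panel B 263/838 = 31.4%, Panel A 218/1064 = 20.5% → Panel B
Overall: Panel B 3623/4599 = 78.8%, Panel A 4112/5891 = 69.8% → Panel B
Panel B wins overall and in every proposal group — no reversal.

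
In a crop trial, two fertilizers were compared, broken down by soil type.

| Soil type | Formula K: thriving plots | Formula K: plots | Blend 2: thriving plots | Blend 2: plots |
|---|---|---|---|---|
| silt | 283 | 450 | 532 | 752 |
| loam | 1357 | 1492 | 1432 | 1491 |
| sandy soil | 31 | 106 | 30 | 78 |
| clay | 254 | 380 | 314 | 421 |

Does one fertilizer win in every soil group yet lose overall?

Silt: Formula K 283/450 = 62.9%, Blend 2 532/752 = 70.7% → Blend 2
Loam: Formula K 1357/1492 = 91.0%, Blend 2 1432/1491 = 96.0% → Blend 2
Sandy soil: Formula K 31/106 = 29.2%, Blend 2 30/78 = 38.5% → Blend 2
Clay: Formula K 254/380 = 66.8%, Blend 2 314/421 = 74.6% → Blend 2
Overall: Formula K 1925/2428 = 79.3%, Blend 2 2308/2742 = 84.2% → Blend 2
Blend 2 wins overall and in every soil group — no reversal.

No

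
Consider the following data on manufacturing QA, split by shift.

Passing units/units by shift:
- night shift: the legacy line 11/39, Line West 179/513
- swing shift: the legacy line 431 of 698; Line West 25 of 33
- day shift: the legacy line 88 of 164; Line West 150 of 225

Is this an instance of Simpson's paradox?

Yes

Night shift: the legacy line 11/39 = 28.2%, Line West 179/513 = 34.9% → Line West
Swing shift: the legacy line 431/698 = 61.7%, Line West 25/33 = 75.8% → Line West
Day shift: the legacy line 88/164 = 53.7%, Line West 150/225 = 66.7% → Line West
Overall: the legacy line 530/901 = 58.8%, Line West 354/771 = 45.9% → the legacy line
Line West wins each shift group but the legacy line wins overall — the comparison reverses. Line West's units skew toward night shift, which has a lower base rate.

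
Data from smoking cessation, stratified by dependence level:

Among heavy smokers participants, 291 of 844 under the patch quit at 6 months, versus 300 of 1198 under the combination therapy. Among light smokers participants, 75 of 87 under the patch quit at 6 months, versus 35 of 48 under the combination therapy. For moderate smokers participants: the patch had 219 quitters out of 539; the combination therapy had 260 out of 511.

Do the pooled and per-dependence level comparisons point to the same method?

Heavy smokers: the patch 291/844 = 34.5%, the combination therapy 300/1198 = 25.0% → the patch
Light smokers: the patch 75/87 = 86.2%, the combination therapy 35/48 = 72.9% → the patch
Moderate smokers: the patch 219/539 = 40.6%, the combination therapy 260/511 = 50.9% → the combination therapy
Overall: the patch 585/1470 = 39.8%, the combination therapy 595/1757 = 33.9% → the patch
Neither sweeps: the patch wins 2 of 3 groups, the combination therapy wins 1. The patch wins overall but not every group — no Simpson reversal.

No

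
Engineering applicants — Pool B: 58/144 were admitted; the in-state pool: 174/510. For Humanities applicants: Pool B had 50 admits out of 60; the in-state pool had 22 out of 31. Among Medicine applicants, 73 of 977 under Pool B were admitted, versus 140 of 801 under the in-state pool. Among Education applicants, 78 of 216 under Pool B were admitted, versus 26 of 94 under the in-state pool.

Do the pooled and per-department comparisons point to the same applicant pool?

No

Engineering: Pool B 58/144 = 40.3%, the in-state pool 174/510 = 34.1% → Pool B
Humanities: Pool B 50/60 = 83.3%, the in-state pool 22/31 = 71.0% → Pool B
Medicine: Pool B 73/977 = 7.5%, the in-state pool 140/801 = 17.5% → the in-state pool
Education: Pool B 78/216 = 36.1%, the in-state pool 26/94 = 27.7% → Pool B
Overall: Pool B 259/1397 = 18.5%, the in-state pool 362/1436 = 25.2% → the in-state pool
Neither sweeps: Pool B wins 3 of 4 groups, the in-state pool wins 1. The in-state pool wins overall but not every group — no Simpson reversal.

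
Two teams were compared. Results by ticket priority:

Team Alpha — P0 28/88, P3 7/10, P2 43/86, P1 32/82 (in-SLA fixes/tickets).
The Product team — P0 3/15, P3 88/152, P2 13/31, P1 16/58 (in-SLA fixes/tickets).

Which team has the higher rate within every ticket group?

P0: Team Alpha 28/88 = 31.8%, the Product team 3/15 = 20.0% → Team Alpha
P3: Team Alpha 7/10 = 70.0%, the Product team 88/152 = 57.9% → Team Alpha
P2: Team Alpha 43/86 = 50.0%, the Product team 13/31 = 41.9% → Team Alpha
P1: Team Alpha 32/82 = 39.0%, the Product team 16/58 = 27.6% → Team Alpha
Team Alpha has the higher rate in all 4 groups.

Team Alpha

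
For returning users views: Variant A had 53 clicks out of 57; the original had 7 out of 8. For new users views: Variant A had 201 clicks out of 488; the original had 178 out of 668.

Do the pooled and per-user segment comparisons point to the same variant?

Returning users: Variant A 53/57 = 93.0%, the original 7/8 = 87.5% → Variant A
New users: Variant A 201/488 = 41.2%, the original 178/668 = 26.6% → Variant A
Overall: Variant A 254/545 = 46.6%, the original 185/676 = 27.4% → Variant A
Variant A wins overall and in every user group — no reversal.

Yes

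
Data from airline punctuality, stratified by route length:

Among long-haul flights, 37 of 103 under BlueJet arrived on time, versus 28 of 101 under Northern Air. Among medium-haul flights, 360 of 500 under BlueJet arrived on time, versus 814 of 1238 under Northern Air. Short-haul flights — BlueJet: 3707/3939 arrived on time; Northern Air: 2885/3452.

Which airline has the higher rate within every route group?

BlueJet

Long-haul: BlueJet 37/103 = 35.9%, Northern Air 28/101 = 27.7% → BlueJet
Medium-haul: BlueJet 360/500 = 72.0%, Northern Air 814/1238 = 65.8% → BlueJet
Short-haul: BlueJet 3707/3939 = 94.1%, Northern Air 2885/3452 = 83.6% → BlueJet
BlueJet has the higher rate in all 3 groups.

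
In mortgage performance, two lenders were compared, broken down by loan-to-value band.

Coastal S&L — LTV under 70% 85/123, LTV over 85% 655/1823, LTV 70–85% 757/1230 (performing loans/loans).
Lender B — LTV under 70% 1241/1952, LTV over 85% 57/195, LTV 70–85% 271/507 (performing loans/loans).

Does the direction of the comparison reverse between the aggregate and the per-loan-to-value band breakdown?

LTV under 70%: Coastal S&L 85/123 = 69.1%, Lender B 1241/1952 = 63.6% → Coastal S&L
LTV over 85%: Coastal S&L 655/1823 = 35.9%, Lender B 57/195 = 29.2% → Coastal S&L
LTV 70–85%: Coastal S&L 757/1230 = 61.5%, Lender B 271/507 = 53.5% → Coastal S&L
Overall: Coastal S&L 1497/3176 = 47.1%, Lender B 1569/2654 = 59.1% → Lender B
Coastal S&L wins each loan-to-value group but Lender B wins overall — the comparison reverses. Coastal S&L's loans skew toward LTV over 85%, which has a lower base rate.

Yes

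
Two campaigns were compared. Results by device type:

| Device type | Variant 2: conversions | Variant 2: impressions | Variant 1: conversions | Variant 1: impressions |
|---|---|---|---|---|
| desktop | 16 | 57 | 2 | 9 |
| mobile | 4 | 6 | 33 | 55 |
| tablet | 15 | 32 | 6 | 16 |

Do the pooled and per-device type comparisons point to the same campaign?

No

Desktop: Variant 2 16/57 = 28.1%, Variant 1 2/9 = 22.2% → Variant 2
Mobile: Variant 2 4/6 = 66.7%, Variant 1 33/55 = 60.0% → Variant 2
Tablet: Variant 2 15/32 = 46.9%, Variant 1 6/16 = 37.5% → Variant 2
Overall: Variant 2 35/95 = 36.8%, Variant 1 41/80 = 51.2% → Variant 1
Variant 2 wins each device group but Variant 1 wins overall — the comparison reverses. Variant 2's impressions skew toward desktop, which has a lower base rate.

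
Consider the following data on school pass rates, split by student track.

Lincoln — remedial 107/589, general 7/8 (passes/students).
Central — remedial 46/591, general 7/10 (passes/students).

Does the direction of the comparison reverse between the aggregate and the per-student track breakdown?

No

Remedial: Lincoln 107/589 = 18.2%, Central 46/591 = 7.8% → Lincoln
General: Lincoln 7/8 = 87.5%, Central 7/10 = 70.0% → Lincoln
Overall: Lincoln 114/597 = 19.1%, Central 53/601 = 8.8% → Lincoln
Lincoln wins overall and in every student group — no reversal.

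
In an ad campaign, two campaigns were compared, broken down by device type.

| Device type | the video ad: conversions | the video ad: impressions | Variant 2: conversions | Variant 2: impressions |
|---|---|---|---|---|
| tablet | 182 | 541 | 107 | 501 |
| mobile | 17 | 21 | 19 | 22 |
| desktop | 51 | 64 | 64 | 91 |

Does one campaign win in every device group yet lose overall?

Tablet: the video ad 182/541 = 33.6%, Variant 2 107/501 = 21.4% → the video ad
Mobile: the video ad 17/21 = 81.0%, Variant 2 19/22 = 86.4% → Variant 2
Desktop: the video ad 51/64 = 79.7%, Variant 2 64/91 = 70.3% → the video ad
Overall: the video ad 250/626 = 39.9%, Variant 2 190/614 = 30.9% → the video ad
Neither sweeps: the video ad wins 2 of 3 groups, Variant 2 wins 1. The video ad wins overall but not every group — no Simpson reversal.

No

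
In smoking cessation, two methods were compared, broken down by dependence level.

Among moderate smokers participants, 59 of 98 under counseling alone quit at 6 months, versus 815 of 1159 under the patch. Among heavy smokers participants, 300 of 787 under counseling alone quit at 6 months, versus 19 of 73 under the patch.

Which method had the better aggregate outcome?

Moderate smokers: counseling alone 59/98 = 60.2%, the patch 815/1159 = 70.3% → the patch
Heavy smokers: counseling alone 300/787 = 38.1%, the patch 19/73 = 26.0% → counseling alone
Overall: counseling alone 359/885 = 40.6%, the patch 834/1232 = 67.7% → the patch
(Neither sweeps every dependence group, but the patch has the higher pooled rate.)

the patch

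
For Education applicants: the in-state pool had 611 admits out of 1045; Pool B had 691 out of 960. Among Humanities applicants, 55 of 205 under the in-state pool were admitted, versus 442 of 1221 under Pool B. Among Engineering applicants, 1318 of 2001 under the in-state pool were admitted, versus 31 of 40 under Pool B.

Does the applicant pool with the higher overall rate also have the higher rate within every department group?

No

Education: the in-state pool 611/1045 = 58.5%, Pool B 691/960 = 72.0% → Pool B
Humanities: the in-state pool 55/205 = 26.8%, Pool B 442/1221 = 36.2% → Pool B
Engineering: the in-state pool 1318/2001 = 65.9%, Pool B 31/40 = 77.5% → Pool B
Overall: the in-state pool 1984/3251 = 61.0%, Pool B 1164/2221 = 52.4% → the in-state pool
Pool B wins each department group but the in-state pool wins overall — the comparison reverses. Pool B's applicants skew toward Humanities, which has a lower base rate.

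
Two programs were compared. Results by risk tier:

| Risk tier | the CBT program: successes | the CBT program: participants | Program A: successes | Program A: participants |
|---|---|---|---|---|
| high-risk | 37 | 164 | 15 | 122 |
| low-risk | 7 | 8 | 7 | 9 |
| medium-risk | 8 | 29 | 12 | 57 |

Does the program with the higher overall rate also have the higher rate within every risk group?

Yes

High-risk: the CBT program 37/164 = 22.6%, Program A 15/122 = 12.3% → the CBT program
Low-risk: the CBT program 7/8 = 87.5%, Program A 7/9 = 77.8% → the CBT program
Medium-risk: the CBT program 8/29 = 27.6%, Program A 12/57 = 21.1% → the CBT program
Overall: the CBT program 52/201 = 25.9%, Program A 34/188 = 18.1% → the CBT program
The CBT program wins overall and in every risk group — no reversal.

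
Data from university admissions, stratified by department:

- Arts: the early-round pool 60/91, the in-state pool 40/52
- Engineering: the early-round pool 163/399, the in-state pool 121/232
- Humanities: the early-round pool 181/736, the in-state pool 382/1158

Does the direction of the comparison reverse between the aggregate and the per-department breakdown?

No

Arts: the early-round pool 60/91 = 65.9%, the in-state pool 40/52 = 76.9% → the in-state pool
Engineering: the early-round pool 163/399 = 40.9%, the in-state pool 121/232 = 52.2% → the in-state pool
Humanities: the early-round pool 181/736 = 24.6%, the in-state pool 382/1158 = 33.0% → the in-state pool
Overall: the early-round pool 404/1226 = 33.0%, the in-state pool 543/1442 = 37.7% → the in-state pool
The in-state pool wins overall and in every department group — no reversal.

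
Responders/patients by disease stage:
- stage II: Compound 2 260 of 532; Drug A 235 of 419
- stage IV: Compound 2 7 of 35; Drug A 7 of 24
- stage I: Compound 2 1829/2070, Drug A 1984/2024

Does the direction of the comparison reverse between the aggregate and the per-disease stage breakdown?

No

Stage II: Compound 2 260/532 = 48.9%, Drug A 235/419 = 56.1% → Drug A
Stage IV: Compound 2 7/35 = 20.0%, Drug A 7/24 = 29.2% → Drug A
Stage I: Compound 2 1829/2070 = 88.4%, Drug A 1984/2024 = 98.0% → Drug A
Overall: Compound 2 2096/2637 = 79.5%, Drug A 2226/2467 = 90.2% → Drug A
Drug A wins overall and in every disease group — no reversal.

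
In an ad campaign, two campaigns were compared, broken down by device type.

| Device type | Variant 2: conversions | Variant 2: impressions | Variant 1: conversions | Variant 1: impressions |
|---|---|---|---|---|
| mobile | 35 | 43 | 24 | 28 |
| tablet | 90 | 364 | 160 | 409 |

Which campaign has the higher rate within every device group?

Variant 1

Mobile: Variant 2 35/43 = 81.4%, Variant 1 24/28 = 85.7% → Variant 1
Tablet: Variant 2 90/364 = 24.7%, Variant 1 160/409 = 39.1% → Variant 1
Variant 1 has the higher rate in both groups.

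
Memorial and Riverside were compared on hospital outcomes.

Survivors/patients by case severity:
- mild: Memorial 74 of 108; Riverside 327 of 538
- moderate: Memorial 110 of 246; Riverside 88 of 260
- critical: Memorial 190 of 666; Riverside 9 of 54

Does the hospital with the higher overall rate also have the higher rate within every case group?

No

Mild: Memorial 74/108 = 68.5%, Riverside 327/538 = 60.8% → Memorial
Moderate: Memorial 110/246 = 44.7%, Riverside 88/260 = 33.8% → Memorial
Critical: Memorial 190/666 = 28.5%, Riverside 9/54 = 16.7% → Memorial
Overall: Memorial 374/1020 = 36.7%, Riverside 424/852 = 49.8% → Riverside
Memorial wins each case group but Riverside wins overall — the comparison reverses. Memorial's patients skew toward critical, which has a lower base rate.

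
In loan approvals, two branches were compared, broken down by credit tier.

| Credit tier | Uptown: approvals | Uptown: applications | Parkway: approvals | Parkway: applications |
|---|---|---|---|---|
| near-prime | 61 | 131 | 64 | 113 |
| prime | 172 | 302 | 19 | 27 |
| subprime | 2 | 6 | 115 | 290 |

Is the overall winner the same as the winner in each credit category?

Near-prime: Uptown 61/131 = 46.6%, Parkway 64/113 = 56.6% → Parkway
Prime: Uptown 172/302 = 57.0%, Parkway 19/27 = 70.4% → Parkway
Subprime: Uptown 2/6 = 33.3%, Parkway 115/290 = 39.7% → Parkway
Overall: Uptown 235/439 = 53.5%, Parkway 198/430 = 46.0% → Uptown
Parkway wins each credit group but Uptown wins overall — the comparison reverses. Parkway's applications skew toward subprime, which has a lower base rate.

No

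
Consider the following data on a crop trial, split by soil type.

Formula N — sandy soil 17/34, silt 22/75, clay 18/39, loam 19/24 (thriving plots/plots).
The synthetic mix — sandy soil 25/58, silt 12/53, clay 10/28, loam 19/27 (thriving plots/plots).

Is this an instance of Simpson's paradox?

Sandy soil: Formula N 17/34 = 50.0%, the synthetic mix 25/58 = 43.1% → Formula N
Silt: Formula N 22/75 = 29.3%, the synthetic mix 12/53 = 22.6% → Formula N
Clay: Formula N 18/39 = 46.2%, the synthetic mix 10/28 = 35.7% → Formula N
Loam: Formula N 19/24 = 79.2%, the synthetic mix 19/27 = 70.4% → Formula N
Overall: Formula N 76/172 = 44.2%, the synthetic mix 66/166 = 39.8% → Formula N
Formula N wins overall and in every soil group — no reversal.

No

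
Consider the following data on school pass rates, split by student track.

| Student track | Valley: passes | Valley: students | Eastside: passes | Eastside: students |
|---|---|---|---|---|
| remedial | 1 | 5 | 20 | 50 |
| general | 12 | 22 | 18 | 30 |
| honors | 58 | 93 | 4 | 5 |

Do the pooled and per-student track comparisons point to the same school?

Remedial: Valley 1/5 = 20.0%, Eastside 20/50 = 40.0% → Eastside
General: Valley 12/22 = 54.5%, Eastside 18/30 = 60.0% → Eastside
Honors: Valley 58/93 = 62.4%, Eastside 4/5 = 80.0% → Eastside
Overall: Valley 71/120 = 59.2%, Eastside 42/85 = 49.4% → Valley
Eastside wins each student group but Valley wins overall — the comparison reverses. Eastside's students skew toward remedial, which has a lower base rate.

No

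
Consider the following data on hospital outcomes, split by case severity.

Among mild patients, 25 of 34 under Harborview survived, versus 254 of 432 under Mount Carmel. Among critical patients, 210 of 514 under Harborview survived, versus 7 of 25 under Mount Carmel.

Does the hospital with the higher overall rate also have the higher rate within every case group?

No

Mild: Harborview 25/34 = 73.5%, Mount Carmel 254/432 = 58.8% → Harborview
Critical: Harborview 210/514 = 40.9%, Mount Carmel 7/25 = 28.0% → Harborview
Overall: Harborview 235/548 = 42.9%, Mount Carmel 261/457 = 57.1% → Mount Carmel
Harborview wins each case group but Mount Carmel wins overall — the comparison reverses. Harborview's patients skew toward critical, which has a lower base rate.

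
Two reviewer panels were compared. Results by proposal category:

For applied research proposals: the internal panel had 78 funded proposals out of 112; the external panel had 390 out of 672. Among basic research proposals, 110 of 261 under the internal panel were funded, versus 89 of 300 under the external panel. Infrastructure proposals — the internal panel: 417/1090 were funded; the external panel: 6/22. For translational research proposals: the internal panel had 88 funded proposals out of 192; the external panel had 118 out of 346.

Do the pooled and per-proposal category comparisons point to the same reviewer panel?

Applied research: the internal panel 78/112 = 69.6%, the external panel 390/672 = 58.0% → the internal panel
Basic research: the internal panel 110/261 = 42.1%, the external panel 89/300 = 29.7% → the internal panel
Infrastructure: the internal panel 417/1090 = 38.3%, the external panel 6/22 = 27.3% → the internal panel
Translational research: the internal panel 88/192 = 45.8%, the external panel 118/346 = 34.1% → the internal panel
Overall: the internal panel 693/1655 = 41.9%, the external panel 603/1340 = 45.0% → the external panel
The internal panel wins each proposal group but the external panel wins overall — the comparison reverses. The internal panel's proposals skew toward infrastructure, which has a lower base rate.

No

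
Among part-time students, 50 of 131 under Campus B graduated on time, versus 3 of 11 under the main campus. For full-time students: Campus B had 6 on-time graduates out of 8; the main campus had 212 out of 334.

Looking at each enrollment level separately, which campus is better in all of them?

Campus B

Part-time: Campus B 50/131 = 38.2%, the main campus 3/11 = 27.3% → Campus B
Full-time: Campus B 6/8 = 75.0%, the main campus 212/334 = 63.5% → Campus B
Campus B has the higher rate in both groups.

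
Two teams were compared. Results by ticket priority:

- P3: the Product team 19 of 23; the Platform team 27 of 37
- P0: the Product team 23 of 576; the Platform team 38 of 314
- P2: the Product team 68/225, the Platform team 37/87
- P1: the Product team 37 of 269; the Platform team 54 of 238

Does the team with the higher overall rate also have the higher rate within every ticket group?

No

P3: the Product team 19/23 = 82.6%, the Platform team 27/37 = 73.0% → the Product team
P0: the Product team 23/576 = 4.0%, the Platform team 38/314 = 12.1% → the Platform team
P2: the Product team 68/225 = 30.2%, the Platform team 37/87 = 42.5% → the Platform team
P1: the Product team 37/269 = 13.8%, the Platform team 54/238 = 22.7% → the Platform team
Overall: the Product team 147/1093 = 13.4%, the Platform team 156/676 = 23.1% → the Platform team
Neither sweeps: the Product team wins 1 of 4 groups, the Platform team wins 3. The Platform team wins overall but not every group — no Simpson reversal.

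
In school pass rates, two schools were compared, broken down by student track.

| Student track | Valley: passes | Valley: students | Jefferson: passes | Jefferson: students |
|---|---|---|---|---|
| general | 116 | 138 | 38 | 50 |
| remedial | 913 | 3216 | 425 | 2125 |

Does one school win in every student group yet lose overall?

General: Valley 116/138 = 84.1%, Jefferson 38/50 = 76.0% → Valley
Remedial: Valley 913/3216 = 28.4%, Jefferson 425/2125 = 20.0% → Valley
Overall: Valley 1029/3354 = 30.7%, Jefferson 463/2175 = 21.3% → Valley
Valley wins overall and in every student group — no reversal.

No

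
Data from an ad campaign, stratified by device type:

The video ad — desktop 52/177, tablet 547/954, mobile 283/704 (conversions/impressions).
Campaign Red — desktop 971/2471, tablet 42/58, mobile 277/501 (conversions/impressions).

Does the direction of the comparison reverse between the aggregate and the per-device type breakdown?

Desktop: the video ad 52/177 = 29.4%, Campaign Red 971/2471 = 39.3% → Campaign Red
Tablet: the video ad 547/954 = 57.3%, Campaign Red 42/58 = 72.4% → Campaign Red
Mobile: the video ad 283/704 = 40.2%, Campaign Red 277/501 = 55.3% → Campaign Red
Overall: the video ad 882/1835 = 48.1%, Campaign Red 1290/3030 = 42.6% → the video ad
Campaign Red wins each device group but the video ad wins overall — the comparison reverses. Campaign Red's impressions skew toward desktop, which has a lower base rate.

Yes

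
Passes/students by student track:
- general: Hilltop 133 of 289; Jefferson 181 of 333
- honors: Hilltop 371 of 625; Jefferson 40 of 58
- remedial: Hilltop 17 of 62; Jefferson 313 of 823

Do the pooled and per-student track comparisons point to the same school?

No

General: Hilltop 133/289 = 46.0%, Jefferson 181/333 = 54.4% → Jefferson
Honors: Hilltop 371/625 = 59.4%, Jefferson 40/58 = 69.0% → Jefferson
Remedial: Hilltop 17/62 = 27.4%, Jefferson 313/823 = 38.0% → Jefferson
Overall: Hilltop 521/976 = 53.4%, Jefferson 534/1214 = 44.0% → Hilltop
Jefferson wins each student group but Hilltop wins overall — the comparison reverses. Jefferson's students skew toward remedial, which has a lower base rate.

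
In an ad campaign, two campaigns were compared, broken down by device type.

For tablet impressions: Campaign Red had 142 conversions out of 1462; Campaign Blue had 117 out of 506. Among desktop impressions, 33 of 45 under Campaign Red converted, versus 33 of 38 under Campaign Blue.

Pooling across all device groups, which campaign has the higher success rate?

Campaign Blue

Tablet: Campaign Red 142/1462 = 9.7%, Campaign Blue 117/506 = 23.1% → Campaign Blue
Desktop: Campaign Red 33/45 = 73.3%, Campaign Blue 33/38 = 86.8% → Campaign Blue
Overall: Campaign Red 175/1507 = 11.6%, Campaign Blue 150/544 = 27.6% → Campaign Blue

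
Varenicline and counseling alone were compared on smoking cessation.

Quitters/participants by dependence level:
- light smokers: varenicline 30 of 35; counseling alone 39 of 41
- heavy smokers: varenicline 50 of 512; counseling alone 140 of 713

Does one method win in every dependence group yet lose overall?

No

Light smokers: varenicline 30/35 = 85.7%, counseling alone 39/41 = 95.1% → counseling alone
Heavy smokers: varenicline 50/512 = 9.8%, counseling alone 140/713 = 19.6% → counseling alone
Overall: varenicline 80/547 = 14.6%, counseling alone 179/754 = 23.7% → counseling alone
Counseling alone wins overall and in every dependence group — no reversal.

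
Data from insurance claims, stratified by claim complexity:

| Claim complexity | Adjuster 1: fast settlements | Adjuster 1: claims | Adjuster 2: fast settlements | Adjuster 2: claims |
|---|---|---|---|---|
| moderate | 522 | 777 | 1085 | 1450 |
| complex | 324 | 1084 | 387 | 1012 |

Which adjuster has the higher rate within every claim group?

Adjuster 2

Moderate: Adjuster 1 522/777 = 67.2%, Adjuster 2 1085/1450 = 74.8% → Adjuster 2
Complex: Adjuster 1 324/1084 = 29.9%, Adjuster 2 387/1012 = 38.2% → Adjuster 2
Adjuster 2 has the higher rate in both groups.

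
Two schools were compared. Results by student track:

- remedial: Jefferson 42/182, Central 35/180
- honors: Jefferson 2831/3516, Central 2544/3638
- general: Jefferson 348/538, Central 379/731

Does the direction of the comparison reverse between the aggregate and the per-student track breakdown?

Remedial: Jefferson 42/182 = 23.1%, Central 35/180 = 19.4% → Jefferson
Honors: Jefferson 2831/3516 = 80.5%, Central 2544/3638 = 69.9% → Jefferson
General: Jefferson 348/538 = 64.7%, Central 379/731 = 51.8% → Jefferson
Overall: Jefferson 3221/4236 = 76.0%, Central 2958/4549 = 65.0% → Jefferson
Jefferson wins overall and in every student group — no reversal.

No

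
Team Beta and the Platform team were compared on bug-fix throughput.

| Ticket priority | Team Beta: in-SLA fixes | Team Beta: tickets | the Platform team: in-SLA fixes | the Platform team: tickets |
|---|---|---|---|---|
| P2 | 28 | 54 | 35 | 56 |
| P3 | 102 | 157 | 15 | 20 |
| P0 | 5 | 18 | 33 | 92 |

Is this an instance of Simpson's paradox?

P2: Team Beta 28/54 = 51.9%, the Platform team 35/56 = 62.5% → the Platform team
P3: Team Beta 102/157 = 65.0%, the Platform team 15/20 = 75.0% → the Platform team
P0: Team Beta 5/18 = 27.8%, the Platform team 33/92 = 35.9% → the Platform team
Overall: Team Beta 135/229 = 59.0%, the Platform team 83/168 = 49.4% → Team Beta
The Platform team wins each ticket group but Team Beta wins overall — the comparison reverses. The Platform team's tickets skew toward P0, which has a lower base rate.

Yes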